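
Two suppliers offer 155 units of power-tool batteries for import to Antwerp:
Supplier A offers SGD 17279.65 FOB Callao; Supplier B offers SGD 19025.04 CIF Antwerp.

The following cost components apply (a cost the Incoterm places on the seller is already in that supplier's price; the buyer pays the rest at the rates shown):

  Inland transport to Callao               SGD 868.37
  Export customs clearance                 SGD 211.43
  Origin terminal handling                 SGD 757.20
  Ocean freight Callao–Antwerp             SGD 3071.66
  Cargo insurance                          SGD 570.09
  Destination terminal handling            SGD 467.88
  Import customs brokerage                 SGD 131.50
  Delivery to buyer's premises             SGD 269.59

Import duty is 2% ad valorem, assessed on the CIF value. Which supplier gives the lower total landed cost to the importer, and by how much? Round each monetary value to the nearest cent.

Supplier B is cheaper by SGD 1934.29

Supplier A (FOB):
CIF value = FOB price + freight + insurance = 17279.65 + 3071.66 + 570.09 = 20921.40
Import duty = 20921.40 × 2% = 418.43
Buyer bears (A): 3071.66 + 570.09 + 467.88 + 131.50 + 269.59 = 4510.72
Landed cost (A) = invoice 17279.65 + 4510.72 + duty 418.43 = 22208.80
Supplier B (CIF):
The CIF price already equals the CIF value: 19025.04
Import duty = 19025.04 × 2% = 380.50
Buyer bears (B): 467.88 + 131.50 + 269.59 = 868.97
Landed cost (B) = invoice 19025.04 + 868.97 + duty 380.50 = 20274.51
Difference = |22208.80 − 20274.51| = 1934.29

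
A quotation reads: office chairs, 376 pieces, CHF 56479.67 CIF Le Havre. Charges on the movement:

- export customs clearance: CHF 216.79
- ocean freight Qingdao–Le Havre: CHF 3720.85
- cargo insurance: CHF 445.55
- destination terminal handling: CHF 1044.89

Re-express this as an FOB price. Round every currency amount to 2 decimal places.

Not relevant to the conversion: export clearance — on the seller under both CIF and FOB; already in the CIF price and stays in the FOB price. destination terminal — on the buyer under both terms; not part of either seller's price.
From CIF to FOB, the seller no longer bears: freight, insurance.
FOB price = 56479.67 − 3720.85 − 445.55 = 52313.27

FOB price: CHF 52313.27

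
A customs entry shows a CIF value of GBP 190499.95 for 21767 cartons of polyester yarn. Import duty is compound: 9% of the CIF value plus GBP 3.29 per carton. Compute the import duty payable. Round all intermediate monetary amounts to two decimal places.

Ad valorem component: 190499.95 × 9% = 17145.00
Specific component: 21767 × 3.29 = 71613.43
Import duty = 17145.00 + 71613.43 = 88758.43

Import duty: GBP 88758.43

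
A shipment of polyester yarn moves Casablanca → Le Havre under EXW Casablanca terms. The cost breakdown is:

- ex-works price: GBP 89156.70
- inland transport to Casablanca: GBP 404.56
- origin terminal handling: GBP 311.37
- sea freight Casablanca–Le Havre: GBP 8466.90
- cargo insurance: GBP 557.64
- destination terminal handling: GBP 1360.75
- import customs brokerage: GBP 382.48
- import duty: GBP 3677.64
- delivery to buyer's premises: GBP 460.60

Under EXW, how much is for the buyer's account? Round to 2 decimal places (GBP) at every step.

Buyer's account: GBP 15621.94

EXW: the seller makes goods available at their premises; the buyer bears all onward costs.
Seller's account: goods 89156.70 = 89156.70
Buyer's account: inland to port 404.56 + origin terminal 311.37 + freight 8466.90 + insurance 557.64 + destination terminal 1360.75 + brokerage 382.48 + duty 3677.64 + delivery 460.60 = 15621.94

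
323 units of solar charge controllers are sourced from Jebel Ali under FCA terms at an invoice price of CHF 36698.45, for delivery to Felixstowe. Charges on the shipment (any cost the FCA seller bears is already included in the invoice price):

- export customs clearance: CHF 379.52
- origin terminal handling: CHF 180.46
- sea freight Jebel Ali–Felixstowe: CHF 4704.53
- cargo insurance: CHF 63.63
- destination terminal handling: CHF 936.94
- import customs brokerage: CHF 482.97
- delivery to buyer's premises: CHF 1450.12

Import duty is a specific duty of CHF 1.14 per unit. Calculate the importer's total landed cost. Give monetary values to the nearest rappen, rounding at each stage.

FCA: the seller delivers export-cleared goods to the carrier; the buyer bears costs from that point.
Already in the invoice (seller's account under FCA): export clearance — exclude.
CIF value = FCA price + origin terminal + freight + insurance = 36698.45 + 180.46 + 4704.53 + 63.63 = 41647.07
Import duty = 323 × 1.14 = 368.22
Buyer bears: origin terminal 180.46 + freight 4704.53 + insurance 63.63 + destination terminal 936.94 + brokerage 482.97 + delivery 1450.12 + duty 368.22 = 8186.87
Landed cost = invoice 36698.45 + 8186.87 = 44885.32

Total landed cost: CHF 44885.32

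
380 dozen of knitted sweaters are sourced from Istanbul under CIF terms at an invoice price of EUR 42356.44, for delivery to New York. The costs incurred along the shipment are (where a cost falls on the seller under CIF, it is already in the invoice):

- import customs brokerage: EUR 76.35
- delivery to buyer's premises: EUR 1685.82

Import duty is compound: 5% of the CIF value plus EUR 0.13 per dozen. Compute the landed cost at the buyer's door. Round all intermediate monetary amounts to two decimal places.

Total landed cost: EUR 46285.83

CIF: the seller pays costs through ocean freight and marine insurance to the destination port.
The CIF price already equals the CIF value: 42356.44
Ad valorem component: 42356.44 × 5% = 2117.82
Specific component: 380 × 0.13 = 49.40
Import duty = 2117.82 + 49.40 = 2167.22
Buyer bears: brokerage 76.35 + delivery 1685.82 + duty 2167.22 = 3929.39
Landed cost = invoice 42356.44 + 3929.39 = 46285.83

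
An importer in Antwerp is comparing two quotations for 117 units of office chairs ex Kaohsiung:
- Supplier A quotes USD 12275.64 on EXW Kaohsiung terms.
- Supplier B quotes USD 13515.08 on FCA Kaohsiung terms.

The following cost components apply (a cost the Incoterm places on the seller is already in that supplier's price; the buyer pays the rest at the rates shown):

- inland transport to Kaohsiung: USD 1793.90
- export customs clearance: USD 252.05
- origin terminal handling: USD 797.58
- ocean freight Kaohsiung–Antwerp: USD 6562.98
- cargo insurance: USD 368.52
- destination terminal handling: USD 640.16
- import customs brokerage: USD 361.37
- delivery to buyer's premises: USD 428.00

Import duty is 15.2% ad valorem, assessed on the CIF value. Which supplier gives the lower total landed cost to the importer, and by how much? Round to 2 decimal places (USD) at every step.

Supplier B is cheaper by USD 929.10

Supplier A (EXW):
CIF value = EXW price + inland to port + export clearance + origin terminal + freight + insurance = 12275.64 + 1793.90 + 252.05 + 797.58 + 6562.98 + 368.52 = 22050.67
Import duty = 22050.67 × 15.2% = 3351.70
Buyer bears (A): 1793.90 + 252.05 + 797.58 + 6562.98 + 368.52 + 640.16 + 361.37 + 428.00 = 11204.56
Landed cost (A) = invoice 12275.64 + 11204.56 + duty 3351.70 = 26831.90
Supplier B (FCA):
CIF value = FCA price + origin terminal + freight + insurance = 13515.08 + 797.58 + 6562.98 + 368.52 = 21244.16
Import duty = 21244.16 × 15.2% = 3229.11
Buyer bears (B): 797.58 + 6562.98 + 368.52 + 640.16 + 361.37 + 428.00 = 9158.61
Landed cost (B) = invoice 13515.08 + 9158.61 + duty 3229.11 = 25902.80
Difference = |26831.90 − 25902.80| = 929.10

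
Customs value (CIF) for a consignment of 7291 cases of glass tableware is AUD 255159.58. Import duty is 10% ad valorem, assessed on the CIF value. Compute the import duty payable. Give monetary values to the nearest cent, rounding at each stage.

Import duty: AUD 25515.96

Import duty = 255159.58 × 10% = 25515.96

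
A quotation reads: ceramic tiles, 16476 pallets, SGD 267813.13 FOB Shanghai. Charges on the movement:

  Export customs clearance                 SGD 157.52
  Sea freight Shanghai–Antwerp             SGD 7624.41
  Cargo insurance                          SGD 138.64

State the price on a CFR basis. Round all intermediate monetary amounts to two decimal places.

Not relevant to the conversion: export clearance — on the seller under both FOB and CFR; already in the FOB price and stays in the CFR price. insurance — on the buyer under both terms; not part of either seller's price.
From FOB to CFR, the seller additionally bears: freight.
CFR price = 267813.13 + 7624.41 = 275437.54

CFR price: SGD 275437.54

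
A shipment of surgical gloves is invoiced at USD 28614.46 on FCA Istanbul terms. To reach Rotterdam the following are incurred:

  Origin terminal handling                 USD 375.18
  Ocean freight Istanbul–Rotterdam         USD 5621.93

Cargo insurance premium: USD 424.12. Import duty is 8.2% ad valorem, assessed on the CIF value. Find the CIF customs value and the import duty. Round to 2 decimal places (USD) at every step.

CIF value: USD 35035.69; import duty: USD 2872.93

CIF = FCA price + pre-shipment costs + freight + insurance
CIF = 28614.46 + 375.18 + 5621.93 + 424.12 = 35035.69
Import duty = 35035.69 × 8.2% = 2872.93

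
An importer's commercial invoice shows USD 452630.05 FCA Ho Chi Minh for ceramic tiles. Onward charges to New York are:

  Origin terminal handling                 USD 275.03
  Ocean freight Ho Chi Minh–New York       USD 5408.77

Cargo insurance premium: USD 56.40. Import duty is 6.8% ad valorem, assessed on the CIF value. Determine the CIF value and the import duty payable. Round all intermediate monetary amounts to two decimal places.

CIF value: USD 458370.25; import duty: USD 31169.18

CIF = FCA price + pre-shipment costs + freight + insurance
CIF = 452630.05 + 275.03 + 5408.77 + 56.40 = 458370.25
Import duty = 458370.25 × 6.8% = 31169.18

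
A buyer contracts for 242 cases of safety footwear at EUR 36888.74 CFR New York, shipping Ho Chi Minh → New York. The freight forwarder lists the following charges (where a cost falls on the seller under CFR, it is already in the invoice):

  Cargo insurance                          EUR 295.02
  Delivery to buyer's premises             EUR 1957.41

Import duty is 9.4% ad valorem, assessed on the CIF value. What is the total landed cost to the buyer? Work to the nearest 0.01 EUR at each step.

CFR: the seller pays costs through ocean freight to the destination port, but not insurance.
CIF value = CFR price + insurance = 36888.74 + 295.02 = 37183.76
Import duty = 37183.76 × 9.4% = 3495.27
Buyer bears: insurance 295.02 + delivery 1957.41 + duty 3495.27 = 5747.70
Landed cost = invoice 36888.74 + 5747.70 = 42636.44

Total landed cost: EUR 42636.44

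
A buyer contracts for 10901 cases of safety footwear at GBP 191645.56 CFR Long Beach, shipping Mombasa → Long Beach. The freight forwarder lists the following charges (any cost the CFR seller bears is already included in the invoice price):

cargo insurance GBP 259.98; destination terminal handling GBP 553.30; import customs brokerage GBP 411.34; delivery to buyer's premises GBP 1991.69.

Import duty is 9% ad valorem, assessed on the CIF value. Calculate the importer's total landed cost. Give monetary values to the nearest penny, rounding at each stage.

Total landed cost: GBP 212133.37

CFR: the seller pays costs through ocean freight to the destination port, but not insurance.
CIF value = CFR price + insurance = 191645.56 + 259.98 = 191905.54
Import duty = 191905.54 × 9% = 17271.50
Buyer bears: insurance 259.98 + destination terminal 553.30 + brokerage 411.34 + delivery 1991.69 + duty 17271.50 = 20487.81
Landed cost = invoice 191645.56 + 20487.81 = 212133.37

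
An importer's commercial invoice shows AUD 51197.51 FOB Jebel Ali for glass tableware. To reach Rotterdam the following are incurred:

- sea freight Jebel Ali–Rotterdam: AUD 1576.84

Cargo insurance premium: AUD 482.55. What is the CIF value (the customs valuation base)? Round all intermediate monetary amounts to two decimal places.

CIF = FOB price + freight + insurance
CIF = 51197.51 + 1576.84 + 482.55 = 53256.90

CIF value: AUD 53256.90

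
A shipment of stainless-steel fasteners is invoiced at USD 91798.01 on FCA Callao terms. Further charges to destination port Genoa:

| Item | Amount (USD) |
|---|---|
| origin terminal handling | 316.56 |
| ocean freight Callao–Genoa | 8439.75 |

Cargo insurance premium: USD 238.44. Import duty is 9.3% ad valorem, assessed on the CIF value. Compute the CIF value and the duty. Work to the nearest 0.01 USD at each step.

CIF = FCA price + pre-shipment costs + freight + insurance
CIF = 91798.01 + 316.56 + 8439.75 + 238.44 = 100792.76
Import duty = 100792.76 × 9.3% = 9373.73

CIF value: USD 100792.76; import duty: USD 9373.73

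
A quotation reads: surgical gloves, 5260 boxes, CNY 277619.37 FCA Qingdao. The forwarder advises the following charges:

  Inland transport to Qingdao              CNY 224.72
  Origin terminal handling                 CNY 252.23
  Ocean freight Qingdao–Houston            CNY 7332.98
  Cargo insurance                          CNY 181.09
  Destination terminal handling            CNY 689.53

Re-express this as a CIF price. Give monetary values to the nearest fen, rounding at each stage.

Not relevant to the conversion: inland to port — on the seller under both FCA and CIF; already in the FCA price and stays in the CIF price. destination terminal — on the buyer under both terms; not part of either seller's price.
From FCA to CIF, the seller additionally bears: origin terminal, freight, insurance.
CIF price = 277619.37 + 252.23 + 7332.98 + 181.09 = 285385.67

CIF price: CNY 285385.67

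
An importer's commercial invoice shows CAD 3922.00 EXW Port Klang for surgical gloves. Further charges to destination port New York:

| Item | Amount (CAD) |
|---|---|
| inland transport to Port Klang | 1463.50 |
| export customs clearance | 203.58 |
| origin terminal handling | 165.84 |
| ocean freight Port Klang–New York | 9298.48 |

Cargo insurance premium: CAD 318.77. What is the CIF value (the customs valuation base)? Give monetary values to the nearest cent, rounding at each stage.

CIF value: CAD 15372.17

CIF = EXW price + pre-shipment costs + freight + insurance
CIF = 3922.00 + 1463.50 + 203.58 + 165.84 + 9298.48 + 318.77 = 15372.17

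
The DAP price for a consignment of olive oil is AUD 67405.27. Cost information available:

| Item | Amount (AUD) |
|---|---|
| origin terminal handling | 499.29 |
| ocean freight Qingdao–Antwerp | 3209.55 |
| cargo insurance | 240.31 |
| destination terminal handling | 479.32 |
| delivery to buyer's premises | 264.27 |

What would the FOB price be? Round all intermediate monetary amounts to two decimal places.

FOB price: AUD 63211.82

Not relevant to the conversion: origin terminal — on the seller under both DAP and FOB; already in the DAP price and stays in the FOB price.
From DAP to FOB, the seller no longer bears: freight, insurance, destination terminal, delivery.
FOB price = 67405.27 − 3209.55 − 240.31 − 479.32 − 264.27 = 63211.82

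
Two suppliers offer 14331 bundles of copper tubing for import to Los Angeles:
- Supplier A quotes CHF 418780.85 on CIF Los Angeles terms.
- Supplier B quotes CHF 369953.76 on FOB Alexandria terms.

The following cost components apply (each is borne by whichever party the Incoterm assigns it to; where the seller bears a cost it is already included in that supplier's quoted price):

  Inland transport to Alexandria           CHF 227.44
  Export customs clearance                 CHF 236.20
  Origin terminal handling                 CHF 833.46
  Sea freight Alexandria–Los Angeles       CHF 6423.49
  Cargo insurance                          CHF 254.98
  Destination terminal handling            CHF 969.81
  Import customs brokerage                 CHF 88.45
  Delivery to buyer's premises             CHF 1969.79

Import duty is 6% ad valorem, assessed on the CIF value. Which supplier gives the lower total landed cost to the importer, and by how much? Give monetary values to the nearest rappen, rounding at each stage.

Supplier B is cheaper by CHF 44677.54

Supplier A (CIF):
The CIF price already equals the CIF value: 418780.85
Import duty = 418780.85 × 6% = 25126.85
Buyer bears (A): 969.81 + 88.45 + 1969.79 = 3028.05
Landed cost (A) = invoice 418780.85 + 3028.05 + duty 25126.85 = 446935.75
Supplier B (FOB):
CIF value = FOB price + freight + insurance = 369953.76 + 6423.49 + 254.98 = 376632.23
Import duty = 376632.23 × 6% = 22597.93
Buyer bears (B): 6423.49 + 254.98 + 969.81 + 88.45 + 1969.79 = 9706.52
Landed cost (B) = invoice 369953.76 + 9706.52 + duty 22597.93 = 402258.21
Difference = |446935.75 − 402258.21| = 44677.54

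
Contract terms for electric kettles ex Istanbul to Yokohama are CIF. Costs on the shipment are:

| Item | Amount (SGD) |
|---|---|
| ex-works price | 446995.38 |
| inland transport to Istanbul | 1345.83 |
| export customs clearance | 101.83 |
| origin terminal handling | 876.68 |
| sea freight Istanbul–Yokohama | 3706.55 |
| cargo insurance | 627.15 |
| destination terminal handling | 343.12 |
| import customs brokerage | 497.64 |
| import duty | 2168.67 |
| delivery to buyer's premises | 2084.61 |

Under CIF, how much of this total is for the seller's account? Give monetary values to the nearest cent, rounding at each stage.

CIF: the seller pays costs through ocean freight and marine insurance to the destination port.
Seller's account: goods 446995.38 + inland to port 1345.83 + export clearance 101.83 + origin terminal 876.68 + freight 3706.55 + insurance 627.15 = 453653.42
Buyer's account: destination terminal 343.12 + brokerage 497.64 + duty 2168.67 + delivery 2084.61 = 5094.04

Seller's account: SGD 453653.42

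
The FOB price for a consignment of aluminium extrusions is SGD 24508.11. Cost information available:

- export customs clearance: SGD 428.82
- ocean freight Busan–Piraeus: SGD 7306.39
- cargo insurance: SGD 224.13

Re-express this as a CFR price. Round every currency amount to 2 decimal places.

Not relevant to the conversion: export clearance — on the seller under both FOB and CFR; already in the FOB price and stays in the CFR price. insurance — on the buyer under both terms; not part of either seller's price.
From FOB to CFR, the seller additionally bears: freight.
CFR price = 24508.11 + 7306.39 = 31814.50

CFR price: SGD 31814.50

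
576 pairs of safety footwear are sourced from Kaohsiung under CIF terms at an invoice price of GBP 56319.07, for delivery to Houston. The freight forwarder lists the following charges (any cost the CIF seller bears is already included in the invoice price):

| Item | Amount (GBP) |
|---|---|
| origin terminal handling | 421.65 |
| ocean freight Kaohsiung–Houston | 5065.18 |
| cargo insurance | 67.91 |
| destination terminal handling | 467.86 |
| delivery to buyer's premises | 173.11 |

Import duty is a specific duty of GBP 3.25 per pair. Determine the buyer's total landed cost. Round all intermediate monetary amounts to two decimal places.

CIF: the seller pays costs through ocean freight and marine insurance to the destination port.
Already in the invoice (seller's account under CIF): origin terminal, freight, insurance — exclude.
The CIF price already equals the CIF value: 56319.07
Import duty = 576 × 3.25 = 1872.00
Buyer bears: destination terminal 467.86 + delivery 173.11 + duty 1872.00 = 2512.97
Landed cost = invoice 56319.07 + 2512.97 = 58832.04

Total landed cost: GBP 58832.04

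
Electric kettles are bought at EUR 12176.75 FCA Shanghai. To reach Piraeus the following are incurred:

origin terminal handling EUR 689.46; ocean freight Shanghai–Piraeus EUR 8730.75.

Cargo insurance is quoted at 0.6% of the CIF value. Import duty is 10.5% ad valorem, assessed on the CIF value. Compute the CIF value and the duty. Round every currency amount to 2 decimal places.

Let C be the CIF value. C = FCA price + pre-shipment costs + freight + 0.6% × C
C − 0.6% × C = 12176.75 + 689.46 + 8730.75
0.994 × C = 21596.96
C = 21596.96 / 0.994 = 21727.32
Insurance premium = 0.6% × 21727.32 = 130.36
Import duty = 21727.32 × 10.5% = 2281.37

CIF value: EUR 21727.32; import duty: EUR 2281.37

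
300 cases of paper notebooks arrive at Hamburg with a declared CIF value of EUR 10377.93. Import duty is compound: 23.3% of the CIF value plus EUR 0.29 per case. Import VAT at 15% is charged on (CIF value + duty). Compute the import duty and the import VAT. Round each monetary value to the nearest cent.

Ad valorem component: 10377.93 × 23.3% = 2418.06
Specific component: 300 × 0.29 = 87.00
Import duty = 2418.06 + 87.00 = 2505.06
VAT base = CIF + duty = 10377.93 + 2505.06 = 12882.99
Import VAT = 12882.99 × 15% = 1932.45

Import duty: EUR 2505.06; import VAT: EUR 1932.45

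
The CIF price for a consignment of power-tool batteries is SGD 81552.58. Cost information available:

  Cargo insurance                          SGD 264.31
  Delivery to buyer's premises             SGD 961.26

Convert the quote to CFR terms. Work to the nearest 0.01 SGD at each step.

Not relevant to the conversion: delivery — on the buyer under both terms; not part of either seller's price.
From CIF to CFR, the seller no longer bears: insurance.
CFR price = 81552.58 − 264.31 = 81288.27

CFR price: SGD 81288.27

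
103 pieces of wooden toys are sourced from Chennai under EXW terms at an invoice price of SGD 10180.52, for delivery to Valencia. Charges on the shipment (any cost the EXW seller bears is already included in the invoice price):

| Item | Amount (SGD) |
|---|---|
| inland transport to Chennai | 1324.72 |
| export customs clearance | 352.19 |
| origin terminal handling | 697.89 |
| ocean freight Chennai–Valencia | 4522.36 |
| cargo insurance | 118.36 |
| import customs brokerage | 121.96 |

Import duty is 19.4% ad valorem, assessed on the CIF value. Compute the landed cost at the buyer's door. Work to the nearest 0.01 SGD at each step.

Total landed cost: SGD 20654.03

EXW: the seller makes goods available at their premises; the buyer bears all onward costs.
CIF value = EXW price + inland to port + export clearance + origin terminal + freight + insurance = 10180.52 + 1324.72 + 352.19 + 697.89 + 4522.36 + 118.36 = 17196.04
Import duty = 17196.04 × 19.4% = 3336.03
Buyer bears: inland to port 1324.72 + export clearance 352.19 + origin terminal 697.89 + freight 4522.36 + insurance 118.36 + brokerage 121.96 + duty 3336.03 = 10473.51
Landed cost = invoice 10180.52 + 10473.51 = 20654.03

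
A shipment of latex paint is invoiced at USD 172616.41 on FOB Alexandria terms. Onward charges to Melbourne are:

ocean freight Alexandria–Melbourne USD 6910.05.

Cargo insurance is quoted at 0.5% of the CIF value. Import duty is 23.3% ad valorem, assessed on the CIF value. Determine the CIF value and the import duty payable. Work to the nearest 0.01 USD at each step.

CIF value: USD 180428.60; import duty: USD 42039.86

Let C be the CIF value. C = FOB price + freight + 0.5% × C
C − 0.5% × C = 172616.41 + 6910.05
0.995 × C = 179526.46
C = 179526.46 / 0.995 = 180428.60
Insurance premium = 0.5% × 180428.60 = 902.14
Import duty = 180428.60 × 23.3% = 42039.86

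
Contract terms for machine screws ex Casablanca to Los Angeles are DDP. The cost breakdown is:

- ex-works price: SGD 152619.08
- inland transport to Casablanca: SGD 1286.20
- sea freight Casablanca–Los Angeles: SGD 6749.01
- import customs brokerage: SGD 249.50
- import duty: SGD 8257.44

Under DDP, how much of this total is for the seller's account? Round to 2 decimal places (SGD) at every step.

DDP: the seller bears all costs including import duty.
Seller's account: goods 152619.08 + inland to port 1286.20 + freight 6749.01 + brokerage 249.50 + duty 8257.44 = 169161.23
Buyer's account: 0.00

Seller's account: SGD 169161.23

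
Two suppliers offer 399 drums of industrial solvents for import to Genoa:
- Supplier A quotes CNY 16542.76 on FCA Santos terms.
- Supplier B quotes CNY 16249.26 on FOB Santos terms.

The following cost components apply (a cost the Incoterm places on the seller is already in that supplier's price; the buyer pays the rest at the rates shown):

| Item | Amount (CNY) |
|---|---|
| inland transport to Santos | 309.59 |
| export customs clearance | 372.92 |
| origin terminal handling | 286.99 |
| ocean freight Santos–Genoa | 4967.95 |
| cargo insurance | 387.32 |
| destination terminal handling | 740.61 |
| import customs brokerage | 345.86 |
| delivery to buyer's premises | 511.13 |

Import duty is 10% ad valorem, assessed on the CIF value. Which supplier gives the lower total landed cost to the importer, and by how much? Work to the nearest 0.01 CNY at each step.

Supplier A (FCA):
CIF value = FCA price + origin terminal + freight + insurance = 16542.76 + 286.99 + 4967.95 + 387.32 = 22185.02
Import duty = 22185.02 × 10% = 2218.50
Buyer bears (A): 286.99 + 4967.95 + 387.32 + 740.61 + 345.86 + 511.13 = 7239.86
Landed cost (A) = invoice 16542.76 + 7239.86 + duty 2218.50 = 26001.12
Supplier B (FOB):
CIF value = FOB price + freight + insurance = 16249.26 + 4967.95 + 387.32 = 21604.53
Import duty = 21604.53 × 10% = 2160.45
Buyer bears (B): 4967.95 + 387.32 + 740.61 + 345.86 + 511.13 = 6952.87
Landed cost (B) = invoice 16249.26 + 6952.87 + duty 2160.45 = 25362.58
Difference = |26001.12 − 25362.58| = 638.54

Supplier B is cheaper by CNY 638.54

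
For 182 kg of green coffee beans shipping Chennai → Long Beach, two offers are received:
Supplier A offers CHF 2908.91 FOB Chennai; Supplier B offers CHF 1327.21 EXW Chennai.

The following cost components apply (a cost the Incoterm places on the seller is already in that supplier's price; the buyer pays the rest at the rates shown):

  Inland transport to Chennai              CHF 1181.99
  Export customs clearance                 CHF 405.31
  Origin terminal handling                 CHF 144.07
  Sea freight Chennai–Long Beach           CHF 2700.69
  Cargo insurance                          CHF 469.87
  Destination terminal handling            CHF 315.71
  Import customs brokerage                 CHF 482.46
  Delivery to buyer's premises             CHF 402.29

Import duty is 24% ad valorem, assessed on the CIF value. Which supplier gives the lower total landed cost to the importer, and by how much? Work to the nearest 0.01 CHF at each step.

Supplier A is cheaper by CHF 185.59

Supplier A (FOB):
CIF value = FOB price + freight + insurance = 2908.91 + 2700.69 + 469.87 = 6079.47
Import duty = 6079.47 × 24% = 1459.07
Buyer bears (A): 2700.69 + 469.87 + 315.71 + 482.46 + 402.29 = 4371.02
Landed cost (A) = invoice 2908.91 + 4371.02 + duty 1459.07 = 8739.00
Supplier B (EXW):
CIF value = EXW price + inland to port + export clearance + origin terminal + freight + insurance = 1327.21 + 1181.99 + 405.31 + 144.07 + 2700.69 + 469.87 = 6229.14
Import duty = 6229.14 × 24% = 1494.99
Buyer bears (B): 1181.99 + 405.31 + 144.07 + 2700.69 + 469.87 + 315.71 + 482.46 + 402.29 = 6102.39
Landed cost (B) = invoice 1327.21 + 6102.39 + duty 1494.99 = 8924.59
Difference = |8739.00 − 8924.59| = 185.59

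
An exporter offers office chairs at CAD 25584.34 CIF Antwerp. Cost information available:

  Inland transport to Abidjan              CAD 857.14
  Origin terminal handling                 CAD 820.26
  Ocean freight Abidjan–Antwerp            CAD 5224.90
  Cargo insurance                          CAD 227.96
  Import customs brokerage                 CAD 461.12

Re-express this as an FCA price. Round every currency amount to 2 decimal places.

Not relevant to the conversion: inland to port — on the seller under both CIF and FCA; already in the CIF price and stays in the FCA price. brokerage — on the buyer under both terms; not part of either seller's price.
From CIF to FCA, the seller no longer bears: origin terminal, freight, insurance.
FCA price = 25584.34 − 820.26 − 5224.90 − 227.96 = 19311.22

FCA price: CAD 19311.22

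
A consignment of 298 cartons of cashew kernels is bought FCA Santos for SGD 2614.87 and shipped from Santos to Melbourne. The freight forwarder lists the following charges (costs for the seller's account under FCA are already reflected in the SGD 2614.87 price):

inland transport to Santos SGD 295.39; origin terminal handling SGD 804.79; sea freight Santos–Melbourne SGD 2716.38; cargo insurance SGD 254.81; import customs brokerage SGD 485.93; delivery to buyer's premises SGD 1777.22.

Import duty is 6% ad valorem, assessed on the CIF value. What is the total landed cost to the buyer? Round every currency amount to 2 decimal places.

Total landed cost: SGD 9037.45

FCA: the seller delivers export-cleared goods to the carrier; the buyer bears costs from that point.
Already in the invoice (seller's account under FCA): inland to port — exclude.
CIF value = FCA price + origin terminal + freight + insurance = 2614.87 + 804.79 + 2716.38 + 254.81 = 6390.85
Import duty = 6390.85 × 6% = 383.45
Buyer bears: origin terminal 804.79 + freight 2716.38 + insurance 254.81 + brokerage 485.93 + delivery 1777.22 + duty 383.45 = 6422.58
Landed cost = invoice 2614.87 + 6422.58 = 9037.45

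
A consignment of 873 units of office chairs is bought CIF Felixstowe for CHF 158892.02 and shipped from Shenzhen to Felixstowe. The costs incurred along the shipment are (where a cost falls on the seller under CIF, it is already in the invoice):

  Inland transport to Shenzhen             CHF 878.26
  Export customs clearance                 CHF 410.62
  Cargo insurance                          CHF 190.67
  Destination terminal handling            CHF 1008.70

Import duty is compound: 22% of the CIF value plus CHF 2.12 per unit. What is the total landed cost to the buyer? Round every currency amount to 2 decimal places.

CIF: the seller pays costs through ocean freight and marine insurance to the destination port.
Already in the invoice (seller's account under CIF): inland to port, export clearance, insurance — exclude.
The CIF price already equals the CIF value: 158892.02
Ad valorem component: 158892.02 × 22% = 34956.24
Specific component: 873 × 2.12 = 1850.76
Import duty = 34956.24 + 1850.76 = 36807.00
Buyer bears: destination terminal 1008.70 + duty 36807.00 = 37815.70
Landed cost = invoice 158892.02 + 37815.70 = 196707.72

Total landed cost: CHF 196707.72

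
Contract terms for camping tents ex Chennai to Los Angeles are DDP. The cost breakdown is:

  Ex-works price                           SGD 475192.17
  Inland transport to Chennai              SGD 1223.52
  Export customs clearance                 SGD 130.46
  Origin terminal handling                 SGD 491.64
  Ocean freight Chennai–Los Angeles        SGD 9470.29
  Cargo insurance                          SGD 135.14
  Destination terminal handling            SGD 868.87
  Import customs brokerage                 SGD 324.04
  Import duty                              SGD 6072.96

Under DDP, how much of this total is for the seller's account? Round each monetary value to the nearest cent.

Seller's account: SGD 493909.09

DDP: the seller bears all costs including import duty.
Seller's account: goods 475192.17 + inland to port 1223.52 + export clearance 130.46 + origin terminal 491.64 + freight 9470.29 + insurance 135.14 + destination terminal 868.87 + brokerage 324.04 + duty 6072.96 = 493909.09
Buyer's account: 0.00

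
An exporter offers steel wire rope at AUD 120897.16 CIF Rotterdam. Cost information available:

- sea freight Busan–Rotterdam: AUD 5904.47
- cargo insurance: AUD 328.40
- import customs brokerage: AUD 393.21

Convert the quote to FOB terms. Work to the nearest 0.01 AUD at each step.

FOB price: AUD 114664.29

Not relevant to the conversion: brokerage — on the buyer under both terms; not part of either seller's price.
From CIF to FOB, the seller no longer bears: freight, insurance.
FOB price = 120897.16 − 5904.47 − 328.40 = 114664.29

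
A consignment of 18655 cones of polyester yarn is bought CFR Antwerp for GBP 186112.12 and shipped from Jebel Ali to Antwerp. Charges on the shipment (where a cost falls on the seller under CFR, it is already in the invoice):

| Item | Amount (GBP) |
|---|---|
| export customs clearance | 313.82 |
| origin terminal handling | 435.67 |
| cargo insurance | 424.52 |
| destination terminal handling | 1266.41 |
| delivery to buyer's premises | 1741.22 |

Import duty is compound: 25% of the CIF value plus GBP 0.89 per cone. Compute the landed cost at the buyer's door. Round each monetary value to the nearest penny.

CFR: the seller pays costs through ocean freight to the destination port, but not insurance.
Already in the invoice (seller's account under CFR): export clearance, origin terminal — exclude.
CIF value = CFR price + insurance = 186112.12 + 424.52 = 186536.64
Ad valorem component: 186536.64 × 25% = 46634.16
Specific component: 18655 × 0.89 = 16602.95
Import duty = 46634.16 + 16602.95 = 63237.11
Buyer bears: insurance 424.52 + destination terminal 1266.41 + delivery 1741.22 + duty 63237.11 = 66669.26
Landed cost = invoice 186112.12 + 66669.26 = 252781.38

Total landed cost: GBP 252781.38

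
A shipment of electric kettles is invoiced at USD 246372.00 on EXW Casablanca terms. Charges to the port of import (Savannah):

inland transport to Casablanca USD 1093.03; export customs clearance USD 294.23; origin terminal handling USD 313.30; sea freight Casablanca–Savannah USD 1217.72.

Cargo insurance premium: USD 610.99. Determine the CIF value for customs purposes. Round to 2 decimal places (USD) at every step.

CIF value: USD 249901.27

CIF = EXW price + pre-shipment costs + freight + insurance
CIF = 246372.00 + 1093.03 + 294.23 + 313.30 + 1217.72 + 610.99 = 249901.27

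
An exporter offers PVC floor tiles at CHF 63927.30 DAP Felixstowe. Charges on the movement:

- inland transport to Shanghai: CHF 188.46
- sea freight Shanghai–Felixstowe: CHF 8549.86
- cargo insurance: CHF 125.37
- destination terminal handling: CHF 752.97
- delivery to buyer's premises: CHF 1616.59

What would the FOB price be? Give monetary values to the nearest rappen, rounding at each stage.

FOB price: CHF 52882.51

Not relevant to the conversion: inland to port — on the seller under both DAP and FOB; already in the DAP price and stays in the FOB price.
From DAP to FOB, the seller no longer bears: freight, insurance, destination terminal, delivery.
FOB price = 63927.30 − 8549.86 − 125.37 − 752.97 − 1616.59 = 52882.51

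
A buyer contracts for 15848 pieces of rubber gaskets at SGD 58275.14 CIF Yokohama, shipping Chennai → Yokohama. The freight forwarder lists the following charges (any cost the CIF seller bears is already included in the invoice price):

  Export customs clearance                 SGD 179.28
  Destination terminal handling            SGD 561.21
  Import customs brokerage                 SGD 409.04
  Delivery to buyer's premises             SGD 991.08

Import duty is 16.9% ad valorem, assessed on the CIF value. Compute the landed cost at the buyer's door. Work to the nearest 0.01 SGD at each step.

Total landed cost: SGD 70084.97

CIF: the seller pays costs through ocean freight and marine insurance to the destination port.
Already in the invoice (seller's account under CIF): export clearance — exclude.
The CIF price already equals the CIF value: 58275.14
Import duty = 58275.14 × 16.9% = 9848.50
Buyer bears: destination terminal 561.21 + brokerage 409.04 + delivery 991.08 + duty 9848.50 = 11809.83
Landed cost = invoice 58275.14 + 11809.83 = 70084.97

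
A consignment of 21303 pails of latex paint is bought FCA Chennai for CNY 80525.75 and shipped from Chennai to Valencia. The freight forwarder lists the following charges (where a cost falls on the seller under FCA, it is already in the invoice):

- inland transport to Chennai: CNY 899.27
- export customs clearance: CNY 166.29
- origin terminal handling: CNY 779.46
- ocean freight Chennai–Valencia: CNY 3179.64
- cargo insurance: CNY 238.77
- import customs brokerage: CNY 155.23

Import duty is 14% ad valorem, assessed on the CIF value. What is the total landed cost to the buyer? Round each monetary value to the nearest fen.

Total landed cost: CNY 96740.16

FCA: the seller delivers export-cleared goods to the carrier; the buyer bears costs from that point.
Already in the invoice (seller's account under FCA): inland to port, export clearance — exclude.
CIF value = FCA price + origin terminal + freight + insurance = 80525.75 + 779.46 + 3179.64 + 238.77 = 84723.62
Import duty = 84723.62 × 14% = 11861.31
Buyer bears: origin terminal 779.46 + freight 3179.64 + insurance 238.77 + brokerage 155.23 + duty 11861.31 = 16214.41
Landed cost = invoice 80525.75 + 16214.41 = 96740.16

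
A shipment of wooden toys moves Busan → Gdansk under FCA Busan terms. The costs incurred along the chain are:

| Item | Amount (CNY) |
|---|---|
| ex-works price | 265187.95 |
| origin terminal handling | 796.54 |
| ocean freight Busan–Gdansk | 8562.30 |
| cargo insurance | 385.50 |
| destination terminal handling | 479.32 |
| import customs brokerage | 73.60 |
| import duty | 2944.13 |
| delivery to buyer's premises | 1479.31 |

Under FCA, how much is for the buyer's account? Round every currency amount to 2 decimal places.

Buyer's account: CNY 14720.70

FCA: the seller delivers export-cleared goods to the carrier; the buyer bears costs from that point.
Seller's account: goods 265187.95 = 265187.95
Buyer's account: origin terminal 796.54 + freight 8562.30 + insurance 385.50 + destination terminal 479.32 + brokerage 73.60 + duty 2944.13 + delivery 1479.31 = 14720.70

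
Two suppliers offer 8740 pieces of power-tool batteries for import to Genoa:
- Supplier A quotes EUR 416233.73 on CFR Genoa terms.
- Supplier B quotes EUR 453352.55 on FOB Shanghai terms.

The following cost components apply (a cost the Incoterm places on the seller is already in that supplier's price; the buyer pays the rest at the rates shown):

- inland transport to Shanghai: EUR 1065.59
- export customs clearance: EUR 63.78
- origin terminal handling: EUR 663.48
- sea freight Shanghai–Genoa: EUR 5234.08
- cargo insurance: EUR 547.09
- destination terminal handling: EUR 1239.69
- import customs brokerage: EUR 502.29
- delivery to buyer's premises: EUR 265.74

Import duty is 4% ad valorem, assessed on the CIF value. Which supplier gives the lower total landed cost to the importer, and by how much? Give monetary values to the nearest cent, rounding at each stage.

Supplier A (CFR):
CIF value = CFR price + insurance = 416233.73 + 547.09 = 416780.82
Import duty = 416780.82 × 4% = 16671.23
Buyer bears (A): 547.09 + 1239.69 + 502.29 + 265.74 = 2554.81
Landed cost (A) = invoice 416233.73 + 2554.81 + duty 16671.23 = 435459.77
Supplier B (FOB):
CIF value = FOB price + freight + insurance = 453352.55 + 5234.08 + 547.09 = 459133.72
Import duty = 459133.72 × 4% = 18365.35
Buyer bears (B): 5234.08 + 547.09 + 1239.69 + 502.29 + 265.74 = 7788.89
Landed cost (B) = invoice 453352.55 + 7788.89 + duty 18365.35 = 479506.79
Difference = |435459.77 − 479506.79| = 44047.02

Supplier A is cheaper by EUR 44047.02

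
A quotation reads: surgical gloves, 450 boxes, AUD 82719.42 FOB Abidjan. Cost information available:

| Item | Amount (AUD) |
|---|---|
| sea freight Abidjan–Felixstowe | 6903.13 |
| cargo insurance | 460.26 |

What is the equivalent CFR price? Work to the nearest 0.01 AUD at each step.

CFR price: AUD 89622.55

Not relevant to the conversion: insurance — on the buyer under both terms; not part of either seller's price.
From FOB to CFR, the seller additionally bears: freight.
CFR price = 82719.42 + 6903.13 = 89622.55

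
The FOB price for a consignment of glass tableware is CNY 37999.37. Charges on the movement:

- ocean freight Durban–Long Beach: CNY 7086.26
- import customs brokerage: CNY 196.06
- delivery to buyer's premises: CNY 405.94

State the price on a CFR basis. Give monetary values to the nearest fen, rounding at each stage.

CFR price: CNY 45085.63

Not relevant to the conversion: delivery, brokerage — on the buyer under both terms; not part of either seller's price.
From FOB to CFR, the seller additionally bears: freight.
CFR price = 37999.37 + 7086.26 = 45085.63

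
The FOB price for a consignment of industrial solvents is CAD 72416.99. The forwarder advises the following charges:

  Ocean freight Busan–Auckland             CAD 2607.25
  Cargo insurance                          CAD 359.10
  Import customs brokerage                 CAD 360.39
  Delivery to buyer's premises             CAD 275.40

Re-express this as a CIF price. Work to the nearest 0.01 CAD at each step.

Not relevant to the conversion: brokerage, delivery — on the buyer under both terms; not part of either seller's price.
From FOB to CIF, the seller additionally bears: freight, insurance.
CIF price = 72416.99 + 2607.25 + 359.10 = 75383.34

CIF price: CAD 75383.34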